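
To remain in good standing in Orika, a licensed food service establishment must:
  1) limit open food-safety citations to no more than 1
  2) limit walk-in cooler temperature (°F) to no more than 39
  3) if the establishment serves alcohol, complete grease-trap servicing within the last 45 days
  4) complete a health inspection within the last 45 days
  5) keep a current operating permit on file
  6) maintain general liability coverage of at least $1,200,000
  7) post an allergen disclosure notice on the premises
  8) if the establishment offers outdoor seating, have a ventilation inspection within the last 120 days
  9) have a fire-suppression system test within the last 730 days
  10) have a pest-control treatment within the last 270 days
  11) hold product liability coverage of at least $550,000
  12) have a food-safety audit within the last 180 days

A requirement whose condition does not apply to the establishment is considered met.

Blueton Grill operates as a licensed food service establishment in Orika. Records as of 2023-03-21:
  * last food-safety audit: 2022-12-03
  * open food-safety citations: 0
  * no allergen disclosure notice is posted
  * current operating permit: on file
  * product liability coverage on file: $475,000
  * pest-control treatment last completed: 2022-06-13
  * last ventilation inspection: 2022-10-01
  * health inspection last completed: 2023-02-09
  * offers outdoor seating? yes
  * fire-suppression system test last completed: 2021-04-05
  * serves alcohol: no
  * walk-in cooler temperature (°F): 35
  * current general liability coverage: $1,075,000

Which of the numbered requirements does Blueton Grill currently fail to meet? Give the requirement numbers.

6, 7, 8, 10, 11

1. open food-safety citations 0 ≤ 1 → met
2. walk-in cooler temperature (°F) 35 ≤ 39 → met
3. condition 'serves alcohol' does not hold → requirement n/a → met
4. health inspection 40 days ago vs limit 45 → met
5. current operating permit present → met
6. general liability coverage $1,075,000 < $1,200,000 → not met
7. allergen disclosure notice absent → not met
8. condition 'offers outdoor seating' holds; ventilation inspection 171 days ago vs limit 120 → not met
9. fire-suppression system test 715 days ago vs limit 730 → met
10. pest-control treatment 281 days ago vs limit 270 → not met
11. product liability coverage $475,000 < $550,000 → not met
12. food-safety audit 108 days ago vs limit 180 → met
Not met: 6, 7, 8, 10, 11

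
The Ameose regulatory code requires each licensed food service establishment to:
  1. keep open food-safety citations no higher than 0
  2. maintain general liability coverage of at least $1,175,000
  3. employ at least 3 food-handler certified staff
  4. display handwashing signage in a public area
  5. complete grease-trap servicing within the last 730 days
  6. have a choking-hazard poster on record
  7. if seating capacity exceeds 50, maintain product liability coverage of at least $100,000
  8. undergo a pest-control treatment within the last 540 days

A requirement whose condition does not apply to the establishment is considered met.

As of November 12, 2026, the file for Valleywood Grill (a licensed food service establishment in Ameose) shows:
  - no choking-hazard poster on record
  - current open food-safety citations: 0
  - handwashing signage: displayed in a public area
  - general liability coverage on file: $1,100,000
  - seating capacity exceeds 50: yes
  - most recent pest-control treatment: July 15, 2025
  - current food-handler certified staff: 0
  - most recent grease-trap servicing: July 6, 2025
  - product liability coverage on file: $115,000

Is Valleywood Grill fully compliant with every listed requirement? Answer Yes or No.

1. open food-safety citations 0 ≤ 0 → met
2. general liability coverage $1,100,000 < $1,175,000 → not met
3. food-handler certified staff 0 < 3 → not met
4. handwashing signage present → met
5. grease-trap servicing 494 days ago vs limit 730 → met
6. choking-hazard poster absent → not met
7. condition 'seating capacity exceeds 50' holds; product liability coverage $115,000 ≥ $100,000 → met
8. pest-control treatment 485 days ago vs limit 540 → met
Not met: 2, 3, 6

No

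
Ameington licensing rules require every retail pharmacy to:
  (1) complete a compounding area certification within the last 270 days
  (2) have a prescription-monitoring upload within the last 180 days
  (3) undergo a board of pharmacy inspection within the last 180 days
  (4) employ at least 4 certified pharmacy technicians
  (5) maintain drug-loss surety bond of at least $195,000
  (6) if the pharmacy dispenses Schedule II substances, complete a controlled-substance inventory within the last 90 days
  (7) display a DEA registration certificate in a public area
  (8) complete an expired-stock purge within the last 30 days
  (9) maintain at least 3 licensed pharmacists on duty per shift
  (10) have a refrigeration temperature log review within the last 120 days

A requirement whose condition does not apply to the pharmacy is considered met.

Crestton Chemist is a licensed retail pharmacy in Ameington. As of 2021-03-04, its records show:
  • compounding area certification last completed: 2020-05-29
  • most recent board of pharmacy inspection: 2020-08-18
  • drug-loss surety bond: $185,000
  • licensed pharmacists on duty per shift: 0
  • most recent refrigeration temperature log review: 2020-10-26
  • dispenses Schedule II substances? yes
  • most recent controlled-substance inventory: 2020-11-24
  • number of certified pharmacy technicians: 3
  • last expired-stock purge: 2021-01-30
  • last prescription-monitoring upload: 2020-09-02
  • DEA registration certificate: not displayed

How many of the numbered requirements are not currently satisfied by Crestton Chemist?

10

1. compounding area certification 279 days ago vs limit 270 → not met
2. prescription-monitoring upload 183 days ago vs limit 180 → not met
3. board of pharmacy inspection 198 days ago vs limit 180 → not met
4. certified pharmacy technicians 3 < 4 → not met
5. drug-loss surety bond $185,000 < $195,000 → not met
6. condition 'dispenses Schedule II substances' holds; controlled-substance inventory 100 days ago vs limit 90 → not met
7. DEA registration certificate absent → not met
8. expired-stock purge 33 days ago vs limit 30 → not met
9. licensed pharmacists on duty per shift 0 < 3 → not met
10. refrigeration temperature log review 129 days ago vs limit 120 → not met
Not met: 10 of 10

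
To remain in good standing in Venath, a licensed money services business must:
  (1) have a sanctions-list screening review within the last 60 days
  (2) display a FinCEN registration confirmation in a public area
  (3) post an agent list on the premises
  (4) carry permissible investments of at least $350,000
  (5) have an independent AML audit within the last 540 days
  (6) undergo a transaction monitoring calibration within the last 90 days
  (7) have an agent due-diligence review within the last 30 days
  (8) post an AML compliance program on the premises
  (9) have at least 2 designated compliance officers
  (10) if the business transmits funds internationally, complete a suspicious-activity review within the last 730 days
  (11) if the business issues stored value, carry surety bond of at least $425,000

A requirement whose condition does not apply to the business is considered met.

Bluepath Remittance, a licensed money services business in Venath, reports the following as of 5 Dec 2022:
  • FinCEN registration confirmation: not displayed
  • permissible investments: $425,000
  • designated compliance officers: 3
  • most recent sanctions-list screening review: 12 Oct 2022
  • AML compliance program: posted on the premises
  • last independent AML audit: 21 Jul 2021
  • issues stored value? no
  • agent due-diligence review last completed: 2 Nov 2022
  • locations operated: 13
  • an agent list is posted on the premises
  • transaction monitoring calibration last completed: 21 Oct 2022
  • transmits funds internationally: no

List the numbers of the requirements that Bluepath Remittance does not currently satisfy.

1. sanctions-list screening review 54 days ago vs limit 60 → met
2. FinCEN registration confirmation absent → not met
3. agent list present → met
4. permissible investments $425,000 ≥ $350,000 → met
5. independent AML audit 502 days ago vs limit 540 → met
6. transaction monitoring calibration 45 days ago vs limit 90 → met
7. agent due-diligence review 33 days ago vs limit 30 → not met
8. AML compliance program present → met
9. designated compliance officers 3 ≥ 2 → met
10. condition 'transmits funds internationally' does not hold → requirement n/a → met
11. condition 'issues stored value' does not hold → requirement n/a → met
Not met: 2, 7

2, 7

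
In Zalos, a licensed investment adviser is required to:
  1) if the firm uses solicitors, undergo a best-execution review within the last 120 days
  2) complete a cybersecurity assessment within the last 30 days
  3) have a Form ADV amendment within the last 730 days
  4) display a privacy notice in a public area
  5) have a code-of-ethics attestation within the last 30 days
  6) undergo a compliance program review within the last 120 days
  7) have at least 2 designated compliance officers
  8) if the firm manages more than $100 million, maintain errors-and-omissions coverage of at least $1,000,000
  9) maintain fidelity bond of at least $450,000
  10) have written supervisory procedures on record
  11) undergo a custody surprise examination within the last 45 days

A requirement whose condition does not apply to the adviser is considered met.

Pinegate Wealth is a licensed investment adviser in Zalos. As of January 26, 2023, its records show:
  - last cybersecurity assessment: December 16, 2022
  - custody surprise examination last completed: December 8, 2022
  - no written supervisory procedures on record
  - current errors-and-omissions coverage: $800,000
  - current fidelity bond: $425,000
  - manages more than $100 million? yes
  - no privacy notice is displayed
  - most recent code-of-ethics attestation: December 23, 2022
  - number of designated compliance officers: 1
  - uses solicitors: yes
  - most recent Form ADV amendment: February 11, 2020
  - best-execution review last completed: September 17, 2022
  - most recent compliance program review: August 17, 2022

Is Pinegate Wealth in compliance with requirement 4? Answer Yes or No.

4. privacy notice absent → not met

No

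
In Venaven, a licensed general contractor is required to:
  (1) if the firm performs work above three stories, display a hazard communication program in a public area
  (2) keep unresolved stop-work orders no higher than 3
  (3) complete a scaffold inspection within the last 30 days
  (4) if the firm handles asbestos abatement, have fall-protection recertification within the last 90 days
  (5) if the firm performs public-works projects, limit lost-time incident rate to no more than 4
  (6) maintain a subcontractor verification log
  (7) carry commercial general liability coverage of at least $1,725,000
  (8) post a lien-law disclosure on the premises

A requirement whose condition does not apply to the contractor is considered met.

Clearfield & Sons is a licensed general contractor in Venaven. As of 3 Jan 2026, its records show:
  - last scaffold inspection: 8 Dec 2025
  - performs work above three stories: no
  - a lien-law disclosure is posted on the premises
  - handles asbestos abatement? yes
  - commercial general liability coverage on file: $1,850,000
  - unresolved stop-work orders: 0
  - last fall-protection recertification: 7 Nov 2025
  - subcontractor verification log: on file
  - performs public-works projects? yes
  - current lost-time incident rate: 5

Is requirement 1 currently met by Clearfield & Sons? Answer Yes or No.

1. condition 'performs work above three stories' does not hold → requirement n/a → met

Yes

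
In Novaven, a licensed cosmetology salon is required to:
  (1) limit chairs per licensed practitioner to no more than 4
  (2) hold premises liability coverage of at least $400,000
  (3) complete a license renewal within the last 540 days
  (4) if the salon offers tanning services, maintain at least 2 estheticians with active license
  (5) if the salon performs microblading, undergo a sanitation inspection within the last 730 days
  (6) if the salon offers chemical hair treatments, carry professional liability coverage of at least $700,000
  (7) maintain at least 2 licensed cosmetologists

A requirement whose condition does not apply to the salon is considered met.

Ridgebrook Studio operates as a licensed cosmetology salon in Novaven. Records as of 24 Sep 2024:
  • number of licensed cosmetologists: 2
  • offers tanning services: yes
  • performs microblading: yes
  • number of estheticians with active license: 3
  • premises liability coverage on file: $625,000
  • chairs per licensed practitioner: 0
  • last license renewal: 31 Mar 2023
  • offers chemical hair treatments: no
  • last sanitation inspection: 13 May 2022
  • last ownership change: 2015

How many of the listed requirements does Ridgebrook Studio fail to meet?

1. chairs per licensed practitioner 0 ≤ 4 → met
2. premises liability coverage $625,000 ≥ $400,000 → met
3. license renewal 543 days ago vs limit 540 → not met
4. condition 'offers tanning services' holds; estheticians with active license 3 ≥ 2 → met
5. condition 'performs microblading' holds; sanitation inspection 865 days ago vs limit 730 → not met
6. condition 'offers chemical hair treatments' does not hold → requirement n/a → met
7. licensed cosmetologists 2 ≥ 2 → met
Not met: 2 of 7

2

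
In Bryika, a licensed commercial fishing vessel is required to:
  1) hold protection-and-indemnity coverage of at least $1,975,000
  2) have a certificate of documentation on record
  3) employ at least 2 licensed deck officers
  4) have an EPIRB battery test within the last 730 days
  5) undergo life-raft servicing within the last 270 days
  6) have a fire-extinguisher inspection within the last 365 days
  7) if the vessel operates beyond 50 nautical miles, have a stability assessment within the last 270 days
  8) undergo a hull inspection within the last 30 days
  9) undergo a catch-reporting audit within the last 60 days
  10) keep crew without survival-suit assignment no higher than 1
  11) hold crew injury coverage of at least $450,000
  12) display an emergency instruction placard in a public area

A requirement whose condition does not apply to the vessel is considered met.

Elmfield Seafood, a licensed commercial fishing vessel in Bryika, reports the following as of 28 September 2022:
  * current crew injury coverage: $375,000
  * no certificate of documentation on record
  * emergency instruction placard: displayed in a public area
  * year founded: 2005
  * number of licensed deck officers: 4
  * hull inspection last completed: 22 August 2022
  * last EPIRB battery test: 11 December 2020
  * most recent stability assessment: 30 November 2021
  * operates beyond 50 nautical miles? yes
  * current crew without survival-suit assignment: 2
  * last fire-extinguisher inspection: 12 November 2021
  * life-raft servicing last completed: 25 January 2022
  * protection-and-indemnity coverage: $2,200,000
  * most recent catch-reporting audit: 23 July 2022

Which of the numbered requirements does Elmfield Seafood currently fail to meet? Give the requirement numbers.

2, 7, 8, 9, 10, 11

1. protection-and-indemnity coverage $2,200,000 ≥ $1,975,000 → met
2. certificate of documentation absent → not met
3. licensed deck officers 4 ≥ 2 → met
4. EPIRB battery test 656 days ago vs limit 730 → met
5. life-raft servicing 246 days ago vs limit 270 → met
6. fire-extinguisher inspection 320 days ago vs limit 365 → met
7. condition 'operates beyond 50 nautical miles' holds; stability assessment 302 days ago vs limit 270 → not met
8. hull inspection 37 days ago vs limit 30 → not met
9. catch-reporting audit 67 days ago vs limit 60 → not met
10. crew without survival-suit assignment 2 > 1 → not met
11. crew injury coverage $375,000 < $450,000 → not met
12. emergency instruction placard present → met
Not met: 2, 7, 8, 9, 10, 11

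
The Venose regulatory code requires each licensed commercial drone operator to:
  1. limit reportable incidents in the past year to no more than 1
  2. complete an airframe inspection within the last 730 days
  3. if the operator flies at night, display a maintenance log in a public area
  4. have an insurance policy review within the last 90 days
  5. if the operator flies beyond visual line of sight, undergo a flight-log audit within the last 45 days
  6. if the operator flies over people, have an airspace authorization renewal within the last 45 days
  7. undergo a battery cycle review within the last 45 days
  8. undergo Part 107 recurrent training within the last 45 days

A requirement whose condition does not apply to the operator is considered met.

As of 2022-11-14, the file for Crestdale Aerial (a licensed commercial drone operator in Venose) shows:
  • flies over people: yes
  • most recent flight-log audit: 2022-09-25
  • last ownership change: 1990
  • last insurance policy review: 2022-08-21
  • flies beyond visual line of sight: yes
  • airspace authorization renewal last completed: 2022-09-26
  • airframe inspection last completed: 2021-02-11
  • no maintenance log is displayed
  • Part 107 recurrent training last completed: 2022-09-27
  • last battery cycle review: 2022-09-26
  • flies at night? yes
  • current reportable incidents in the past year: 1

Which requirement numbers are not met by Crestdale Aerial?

3, 5, 6, 7, 8

1. reportable incidents in the past year 1 ≤ 1 → met
2. airframe inspection 641 days ago vs limit 730 → met
3. condition 'flies at night' holds; maintenance log absent → not met
4. insurance policy review 85 days ago vs limit 90 → met
5. condition 'flies beyond visual line of sight' holds; flight-log audit 50 days ago vs limit 45 → not met
6. condition 'flies over people' holds; airspace authorization renewal 49 days ago vs limit 45 → not met
7. battery cycle review 49 days ago vs limit 45 → not met
8. Part 107 recurrent training 48 days ago vs limit 45 → not met
Not met: 3, 5, 6, 7, 8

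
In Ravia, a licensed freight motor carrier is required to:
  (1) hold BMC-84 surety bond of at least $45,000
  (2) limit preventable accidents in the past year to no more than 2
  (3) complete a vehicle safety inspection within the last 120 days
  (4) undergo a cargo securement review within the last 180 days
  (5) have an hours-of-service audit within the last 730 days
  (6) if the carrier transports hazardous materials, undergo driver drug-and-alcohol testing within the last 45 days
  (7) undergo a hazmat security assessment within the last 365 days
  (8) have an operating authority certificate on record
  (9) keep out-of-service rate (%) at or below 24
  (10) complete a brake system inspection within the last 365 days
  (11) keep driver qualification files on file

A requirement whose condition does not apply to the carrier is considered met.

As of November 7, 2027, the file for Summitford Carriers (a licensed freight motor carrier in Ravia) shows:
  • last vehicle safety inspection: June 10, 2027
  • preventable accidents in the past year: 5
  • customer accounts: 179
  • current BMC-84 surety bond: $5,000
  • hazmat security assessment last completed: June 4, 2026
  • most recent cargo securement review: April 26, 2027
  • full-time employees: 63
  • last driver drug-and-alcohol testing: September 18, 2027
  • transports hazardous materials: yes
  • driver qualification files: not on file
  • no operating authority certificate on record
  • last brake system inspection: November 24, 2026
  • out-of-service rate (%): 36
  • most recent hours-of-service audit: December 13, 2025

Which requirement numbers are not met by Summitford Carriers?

1, 2, 3, 4, 6, 7, 8, 9, 11

1. BMC-84 surety bond $5,000 < $45,000 → not met
2. preventable accidents in the past year 5 > 2 → not met
3. vehicle safety inspection 150 days ago vs limit 120 → not met
4. cargo securement review 195 days ago vs limit 180 → not met
5. hours-of-service audit 694 days ago vs limit 730 → met
6. condition 'transports hazardous materials' holds; driver drug-and-alcohol testing 50 days ago vs limit 45 → not met
7. hazmat security assessment 521 days ago vs limit 365 → not met
8. operating authority certificate absent → not met
9. out-of-service rate (%) 36 > 24 → not met
10. brake system inspection 348 days ago vs limit 365 → met
11. driver qualification files absent → not met
Not met: 1, 2, 3, 4, 6, 7, 8, 9, 11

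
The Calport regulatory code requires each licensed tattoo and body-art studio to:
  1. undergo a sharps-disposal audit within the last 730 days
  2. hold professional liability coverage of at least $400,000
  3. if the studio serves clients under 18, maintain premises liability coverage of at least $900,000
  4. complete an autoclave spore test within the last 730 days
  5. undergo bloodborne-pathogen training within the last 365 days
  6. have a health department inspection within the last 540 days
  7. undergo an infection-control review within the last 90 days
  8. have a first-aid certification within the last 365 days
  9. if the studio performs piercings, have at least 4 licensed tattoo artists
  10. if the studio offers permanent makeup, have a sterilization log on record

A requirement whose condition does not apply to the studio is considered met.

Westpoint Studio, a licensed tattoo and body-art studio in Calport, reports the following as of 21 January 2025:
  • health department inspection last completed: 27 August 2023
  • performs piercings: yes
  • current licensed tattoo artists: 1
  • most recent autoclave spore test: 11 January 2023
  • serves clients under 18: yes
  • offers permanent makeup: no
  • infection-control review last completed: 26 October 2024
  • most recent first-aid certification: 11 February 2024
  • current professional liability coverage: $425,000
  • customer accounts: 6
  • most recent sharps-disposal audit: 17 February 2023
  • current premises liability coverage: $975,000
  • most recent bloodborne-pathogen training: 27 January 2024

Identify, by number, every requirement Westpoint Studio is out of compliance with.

4, 9

1. sharps-disposal audit 704 days ago vs limit 730 → met
2. professional liability coverage $425,000 ≥ $400,000 → met
3. condition 'serves clients under 18' holds; premises liability coverage $975,000 ≥ $900,000 → met
4. autoclave spore test 741 days ago vs limit 730 → not met
5. bloodborne-pathogen training 360 days ago vs limit 365 → met
6. health department inspection 513 days ago vs limit 540 → met
7. infection-control review 87 days ago vs limit 90 → met
8. first-aid certification 345 days ago vs limit 365 → met
9. condition 'performs piercings' holds; licensed tattoo artists 1 < 4 → not met
10. condition 'offers permanent makeup' does not hold → requirement n/a → met
Not met: 4, 9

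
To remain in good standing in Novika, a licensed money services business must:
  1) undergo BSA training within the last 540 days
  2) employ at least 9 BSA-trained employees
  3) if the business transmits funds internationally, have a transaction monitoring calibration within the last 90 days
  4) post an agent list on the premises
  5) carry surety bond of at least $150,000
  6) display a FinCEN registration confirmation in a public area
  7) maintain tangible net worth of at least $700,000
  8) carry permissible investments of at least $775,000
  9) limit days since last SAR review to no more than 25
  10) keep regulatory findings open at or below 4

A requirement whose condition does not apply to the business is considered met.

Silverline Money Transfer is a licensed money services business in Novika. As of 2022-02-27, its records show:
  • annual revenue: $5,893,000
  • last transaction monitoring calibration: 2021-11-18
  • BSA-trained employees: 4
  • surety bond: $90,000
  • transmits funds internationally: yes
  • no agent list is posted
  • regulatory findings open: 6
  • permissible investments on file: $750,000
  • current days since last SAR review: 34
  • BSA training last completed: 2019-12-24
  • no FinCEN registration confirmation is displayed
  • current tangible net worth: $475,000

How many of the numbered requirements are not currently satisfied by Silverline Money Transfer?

1. BSA training 796 days ago vs limit 540 → not met
2. BSA-trained employees 4 < 9 → not met
3. condition 'transmits funds internationally' holds; transaction monitoring calibration 101 days ago vs limit 90 → not met
4. agent list absent → not met
5. surety bond $90,000 < $150,000 → not met
6. FinCEN registration confirmation absent → not met
7. tangible net worth $475,000 < $700,000 → not met
8. permissible investments $750,000 < $775,000 → not met
9. days since last SAR review 34 > 25 → not met
10. regulatory findings open 6 > 4 → not met
Not met: 10 of 10

10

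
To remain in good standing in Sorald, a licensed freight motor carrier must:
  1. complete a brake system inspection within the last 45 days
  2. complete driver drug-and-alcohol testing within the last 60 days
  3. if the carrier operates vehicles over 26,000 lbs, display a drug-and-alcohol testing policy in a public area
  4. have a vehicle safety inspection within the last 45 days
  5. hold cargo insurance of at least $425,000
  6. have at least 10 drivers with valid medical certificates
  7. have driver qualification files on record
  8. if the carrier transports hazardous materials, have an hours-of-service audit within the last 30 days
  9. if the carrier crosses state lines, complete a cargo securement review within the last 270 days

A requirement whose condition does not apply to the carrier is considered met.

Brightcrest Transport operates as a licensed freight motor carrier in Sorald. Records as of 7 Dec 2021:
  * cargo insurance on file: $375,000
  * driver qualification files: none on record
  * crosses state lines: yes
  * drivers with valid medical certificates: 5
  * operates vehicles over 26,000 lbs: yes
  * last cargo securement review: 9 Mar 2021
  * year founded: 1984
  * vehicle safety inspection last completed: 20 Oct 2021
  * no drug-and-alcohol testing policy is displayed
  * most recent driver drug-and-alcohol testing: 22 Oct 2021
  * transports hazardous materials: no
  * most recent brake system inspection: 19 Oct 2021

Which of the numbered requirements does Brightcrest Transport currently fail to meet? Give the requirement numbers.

1, 3, 4, 5, 6, 7, 9

1. brake system inspection 49 days ago vs limit 45 → not met
2. driver drug-and-alcohol testing 46 days ago vs limit 60 → met
3. condition 'operates vehicles over 26,000 lbs' holds; drug-and-alcohol testing policy absent → not met
4. vehicle safety inspection 48 days ago vs limit 45 → not met
5. cargo insurance $375,000 < $425,000 → not met
6. drivers with valid medical certificates 5 < 10 → not met
7. driver qualification files absent → not met
8. condition 'transports hazardous materials' does not hold → requirement n/a → met
9. condition 'crosses state lines' holds; cargo securement review 273 days ago vs limit 270 → not met
Not met: 1, 3, 4, 5, 6, 7, 9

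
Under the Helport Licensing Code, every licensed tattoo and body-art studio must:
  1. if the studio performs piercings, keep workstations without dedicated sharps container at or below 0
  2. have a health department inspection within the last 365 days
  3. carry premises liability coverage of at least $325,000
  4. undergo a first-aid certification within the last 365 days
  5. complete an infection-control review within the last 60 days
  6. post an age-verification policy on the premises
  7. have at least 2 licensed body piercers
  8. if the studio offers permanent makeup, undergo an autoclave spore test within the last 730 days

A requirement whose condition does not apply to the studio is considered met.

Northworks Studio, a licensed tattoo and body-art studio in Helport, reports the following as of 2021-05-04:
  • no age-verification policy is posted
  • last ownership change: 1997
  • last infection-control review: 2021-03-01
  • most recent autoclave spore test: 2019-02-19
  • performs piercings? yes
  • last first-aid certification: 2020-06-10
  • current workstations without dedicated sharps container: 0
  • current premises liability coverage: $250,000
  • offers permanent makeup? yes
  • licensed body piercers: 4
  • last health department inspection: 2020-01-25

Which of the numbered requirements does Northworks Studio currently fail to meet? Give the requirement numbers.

2, 3, 5, 6, 8

1. condition 'performs piercings' holds; workstations without dedicated sharps container 0 ≤ 0 → met
2. health department inspection 465 days ago vs limit 365 → not met
3. premises liability coverage $250,000 < $325,000 → not met
4. first-aid certification 328 days ago vs limit 365 → met
5. infection-control review 64 days ago vs limit 60 → not met
6. age-verification policy absent → not met
7. licensed body piercers 4 ≥ 2 → met
8. condition 'offers permanent makeup' holds; autoclave spore test 805 days ago vs limit 730 → not met
Not met: 2, 3, 5, 6, 8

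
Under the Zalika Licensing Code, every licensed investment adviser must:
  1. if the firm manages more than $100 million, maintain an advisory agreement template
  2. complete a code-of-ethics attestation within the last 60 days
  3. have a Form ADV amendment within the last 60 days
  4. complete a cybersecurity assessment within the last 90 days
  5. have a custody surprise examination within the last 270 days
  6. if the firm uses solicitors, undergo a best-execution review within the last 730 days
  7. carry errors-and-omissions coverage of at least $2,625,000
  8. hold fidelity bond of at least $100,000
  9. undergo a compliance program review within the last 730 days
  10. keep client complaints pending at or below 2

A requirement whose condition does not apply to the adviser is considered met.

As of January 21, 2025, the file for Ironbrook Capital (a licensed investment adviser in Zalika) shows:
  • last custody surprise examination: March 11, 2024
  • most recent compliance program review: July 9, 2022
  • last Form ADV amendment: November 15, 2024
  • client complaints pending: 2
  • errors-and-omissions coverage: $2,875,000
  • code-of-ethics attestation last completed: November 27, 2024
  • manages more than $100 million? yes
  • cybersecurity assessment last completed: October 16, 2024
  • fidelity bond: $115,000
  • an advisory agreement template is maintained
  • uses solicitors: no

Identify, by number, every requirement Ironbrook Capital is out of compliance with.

1. condition 'manages more than $100 million' holds; advisory agreement template present → met
2. code-of-ethics attestation 55 days ago vs limit 60 → met
3. Form ADV amendment 67 days ago vs limit 60 → not met
4. cybersecurity assessment 97 days ago vs limit 90 → not met
5. custody surprise examination 316 days ago vs limit 270 → not met
6. condition 'uses solicitors' does not hold → requirement n/a → met
7. errors-and-omissions coverage $2,875,000 ≥ $2,625,000 → met
8. fidelity bond $115,000 ≥ $100,000 → met
9. compliance program review 927 days ago vs limit 730 → not met
10. client complaints pending 2 ≤ 2 → met
Not met: 3, 4, 5, 9

3, 4, 5, 9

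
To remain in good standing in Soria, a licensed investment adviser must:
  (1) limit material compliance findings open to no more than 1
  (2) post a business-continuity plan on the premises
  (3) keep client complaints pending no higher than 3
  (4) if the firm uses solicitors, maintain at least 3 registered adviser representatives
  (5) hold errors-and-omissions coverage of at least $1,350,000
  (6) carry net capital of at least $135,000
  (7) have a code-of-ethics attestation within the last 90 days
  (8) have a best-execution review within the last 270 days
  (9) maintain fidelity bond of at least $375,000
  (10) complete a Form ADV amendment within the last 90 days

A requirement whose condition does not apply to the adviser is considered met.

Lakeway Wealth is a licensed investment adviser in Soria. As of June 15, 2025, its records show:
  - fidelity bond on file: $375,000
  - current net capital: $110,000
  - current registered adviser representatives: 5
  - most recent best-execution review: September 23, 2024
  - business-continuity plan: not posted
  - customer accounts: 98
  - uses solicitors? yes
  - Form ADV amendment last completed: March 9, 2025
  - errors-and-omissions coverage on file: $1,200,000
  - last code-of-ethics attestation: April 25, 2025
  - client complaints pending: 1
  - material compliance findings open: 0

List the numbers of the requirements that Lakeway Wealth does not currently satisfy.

2, 5, 6, 10

1. material compliance findings open 0 ≤ 1 → met
2. business-continuity plan absent → not met
3. client complaints pending 1 ≤ 3 → met
4. condition 'uses solicitors' holds; registered adviser representatives 5 ≥ 3 → met
5. errors-and-omissions coverage $1,200,000 < $1,350,000 → not met
6. net capital $110,000 < $135,000 → not met
7. code-of-ethics attestation 51 days ago vs limit 90 → met
8. best-execution review 265 days ago vs limit 270 → met
9. fidelity bond $375,000 ≥ $375,000 → met
10. Form ADV amendment 98 days ago vs limit 90 → not met
Not met: 2, 5, 6, 10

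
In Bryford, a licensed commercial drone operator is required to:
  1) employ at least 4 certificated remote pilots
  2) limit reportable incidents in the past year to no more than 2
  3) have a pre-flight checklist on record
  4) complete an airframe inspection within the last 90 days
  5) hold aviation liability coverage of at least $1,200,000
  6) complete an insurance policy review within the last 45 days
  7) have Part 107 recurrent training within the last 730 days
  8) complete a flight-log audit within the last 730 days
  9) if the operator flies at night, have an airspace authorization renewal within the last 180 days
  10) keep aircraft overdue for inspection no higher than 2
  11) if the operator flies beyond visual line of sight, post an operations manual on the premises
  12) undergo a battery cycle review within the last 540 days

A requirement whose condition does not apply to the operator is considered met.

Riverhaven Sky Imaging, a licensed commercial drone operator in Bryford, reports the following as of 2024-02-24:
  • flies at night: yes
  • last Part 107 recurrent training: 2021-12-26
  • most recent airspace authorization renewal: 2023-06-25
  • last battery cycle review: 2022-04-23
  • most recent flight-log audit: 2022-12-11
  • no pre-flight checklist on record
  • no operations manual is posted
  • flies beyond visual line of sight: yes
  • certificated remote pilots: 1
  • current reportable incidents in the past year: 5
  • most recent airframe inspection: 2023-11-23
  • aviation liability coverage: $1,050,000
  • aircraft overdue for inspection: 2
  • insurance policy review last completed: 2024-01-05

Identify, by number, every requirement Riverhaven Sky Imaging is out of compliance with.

1. certificated remote pilots 1 < 4 → not met
2. reportable incidents in the past year 5 > 2 → not met
3. pre-flight checklist absent → not met
4. airframe inspection 93 days ago vs limit 90 → not met
5. aviation liability coverage $1,050,000 < $1,200,000 → not met
6. insurance policy review 50 days ago vs limit 45 → not met
7. Part 107 recurrent training 790 days ago vs limit 730 → not met
8. flight-log audit 440 days ago vs limit 730 → met
9. condition 'flies at night' holds; airspace authorization renewal 244 days ago vs limit 180 → not met
10. aircraft overdue for inspection 2 ≤ 2 → met
11. condition 'flies beyond visual line of sight' holds; operations manual absent → not met
12. battery cycle review 672 days ago vs limit 540 → not met
Not met: 1, 2, 3, 4, 5, 6, 7, 9, 11, 12

1, 2, 3, 4, 5, 6, 7, 9, 11, 12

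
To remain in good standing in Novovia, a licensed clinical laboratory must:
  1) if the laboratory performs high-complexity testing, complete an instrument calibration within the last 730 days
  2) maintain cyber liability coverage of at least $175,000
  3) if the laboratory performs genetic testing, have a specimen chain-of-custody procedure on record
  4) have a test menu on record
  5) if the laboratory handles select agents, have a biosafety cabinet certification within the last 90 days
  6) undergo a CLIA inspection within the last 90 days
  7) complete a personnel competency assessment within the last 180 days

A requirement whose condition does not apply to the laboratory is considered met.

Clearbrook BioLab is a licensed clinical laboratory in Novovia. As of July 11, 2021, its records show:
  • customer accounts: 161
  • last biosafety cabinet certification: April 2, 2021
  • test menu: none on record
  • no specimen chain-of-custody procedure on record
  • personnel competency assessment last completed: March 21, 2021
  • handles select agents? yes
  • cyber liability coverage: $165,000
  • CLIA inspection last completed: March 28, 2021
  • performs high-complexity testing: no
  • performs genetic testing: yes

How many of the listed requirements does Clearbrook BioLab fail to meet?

1. condition 'performs high-complexity testing' does not hold → requirement n/a → met
2. cyber liability coverage $165,000 < $175,000 → not met
3. condition 'performs genetic testing' holds; specimen chain-of-custody procedure absent → not met
4. test menu absent → not met
5. condition 'handles select agents' holds; biosafety cabinet certification 100 days ago vs limit 90 → not met
6. CLIA inspection 105 days ago vs limit 90 → not met
7. personnel competency assessment 112 days ago vs limit 180 → met
Not met: 5 of 7

5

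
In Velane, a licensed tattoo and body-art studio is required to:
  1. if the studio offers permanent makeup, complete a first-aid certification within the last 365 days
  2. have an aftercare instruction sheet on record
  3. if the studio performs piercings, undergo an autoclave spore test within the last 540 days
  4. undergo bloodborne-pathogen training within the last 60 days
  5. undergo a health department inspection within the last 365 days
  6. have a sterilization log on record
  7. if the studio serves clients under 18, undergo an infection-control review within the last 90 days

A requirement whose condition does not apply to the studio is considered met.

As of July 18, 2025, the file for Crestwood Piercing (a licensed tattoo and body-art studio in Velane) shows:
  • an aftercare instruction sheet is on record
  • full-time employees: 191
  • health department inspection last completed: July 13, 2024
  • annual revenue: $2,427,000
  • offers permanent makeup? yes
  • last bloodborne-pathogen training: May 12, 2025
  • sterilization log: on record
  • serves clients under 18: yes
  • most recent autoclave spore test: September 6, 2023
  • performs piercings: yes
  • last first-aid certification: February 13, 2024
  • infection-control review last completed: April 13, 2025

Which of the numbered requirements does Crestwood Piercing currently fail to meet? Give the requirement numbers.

1. condition 'offers permanent makeup' holds; first-aid certification 521 days ago vs limit 365 → not met
2. aftercare instruction sheet present → met
3. condition 'performs piercings' holds; autoclave spore test 681 days ago vs limit 540 → not met
4. bloodborne-pathogen training 67 days ago vs limit 60 → not met
5. health department inspection 370 days ago vs limit 365 → not met
6. sterilization log present → met
7. condition 'serves clients under 18' holds; infection-control review 96 days ago vs limit 90 → not met
Not met: 1, 3, 4, 5, 7

1, 3, 4, 5, 7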